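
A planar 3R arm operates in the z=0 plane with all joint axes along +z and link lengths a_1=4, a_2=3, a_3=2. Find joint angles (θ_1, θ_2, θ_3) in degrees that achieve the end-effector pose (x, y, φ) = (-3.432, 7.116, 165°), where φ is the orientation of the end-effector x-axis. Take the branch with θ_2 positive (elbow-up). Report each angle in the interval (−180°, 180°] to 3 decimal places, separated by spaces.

90.009 29.980 45.011

wrist centre = target − a_3·(cos φ, sin φ) = (-1.5001, 6.5984)
cos θ_2 = (45.7888−4²−3²)/(2·4·3) = 0.8662; θ_2 = 29.9799° (elbow-up)
β = atan2(6.5984,-1.5001) = 102.8086°; ψ = atan2(1.4991,6.5986) = 12.7993°
θ_1 = β − ψ = 90.0092°
θ_3 = φ − θ_1 − θ_2 = 45.0109° (wrapped to (-180°,180°])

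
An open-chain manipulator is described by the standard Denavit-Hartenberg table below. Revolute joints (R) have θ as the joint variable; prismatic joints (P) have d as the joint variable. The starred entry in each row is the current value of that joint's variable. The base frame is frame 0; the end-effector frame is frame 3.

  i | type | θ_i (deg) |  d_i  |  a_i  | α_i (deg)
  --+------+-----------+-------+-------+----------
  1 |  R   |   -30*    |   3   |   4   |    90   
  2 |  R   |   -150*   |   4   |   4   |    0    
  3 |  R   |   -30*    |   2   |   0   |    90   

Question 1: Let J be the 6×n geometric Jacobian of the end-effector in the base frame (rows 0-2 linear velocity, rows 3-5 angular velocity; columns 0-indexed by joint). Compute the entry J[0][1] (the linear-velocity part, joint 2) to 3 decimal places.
axis z_1 = (-0.5000,-0.8660,0.0000); lever o_n−o_1 = (-6.0000,-3.4641,-2.0000)
cross product → J_v[:, 1] = (1.7321,-1.0000,-3.4641)
J_ω[:, 1] = z_1
entry J[0][1] = 1.7321

1.732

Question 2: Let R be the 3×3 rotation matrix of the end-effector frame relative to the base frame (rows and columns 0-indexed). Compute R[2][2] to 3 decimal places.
1.000

End-effector z-axis (col 2 of R) = (-0.0000,0.0000,1.0000)
R[2][2] = 1.0000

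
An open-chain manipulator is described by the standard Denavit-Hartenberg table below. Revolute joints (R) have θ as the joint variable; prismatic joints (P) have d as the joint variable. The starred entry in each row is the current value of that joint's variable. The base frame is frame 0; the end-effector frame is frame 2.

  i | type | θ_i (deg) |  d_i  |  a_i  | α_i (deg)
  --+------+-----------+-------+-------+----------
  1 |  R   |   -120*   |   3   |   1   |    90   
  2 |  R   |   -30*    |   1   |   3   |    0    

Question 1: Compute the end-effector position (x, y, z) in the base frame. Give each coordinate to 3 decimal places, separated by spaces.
-2.665 -2.616 1.500

after link 1: o_1 = (-0.5000, -0.8660, 3.0000)
after link 2: o_2 = (-2.6651, -2.6160, 1.5000)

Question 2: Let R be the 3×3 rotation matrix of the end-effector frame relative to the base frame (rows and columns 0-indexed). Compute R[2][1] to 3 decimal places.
0.866

End-effector y-axis (col 1 of R) = (-0.2500,-0.4330,0.8660)
R[2][1] = 0.8660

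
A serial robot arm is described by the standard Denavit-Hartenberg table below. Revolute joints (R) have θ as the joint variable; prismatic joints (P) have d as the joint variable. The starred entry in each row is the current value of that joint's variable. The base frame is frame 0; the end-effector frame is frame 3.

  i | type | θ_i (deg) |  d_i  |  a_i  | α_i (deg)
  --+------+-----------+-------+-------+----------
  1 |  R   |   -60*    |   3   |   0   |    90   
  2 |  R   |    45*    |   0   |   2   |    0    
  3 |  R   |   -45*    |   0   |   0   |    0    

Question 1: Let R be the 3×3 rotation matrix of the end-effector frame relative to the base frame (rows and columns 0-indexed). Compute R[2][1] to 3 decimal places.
1.000

End-effector y-axis (col 1 of R) = (0.0000,0.0000,1.0000)
R[2][1] = 1.0000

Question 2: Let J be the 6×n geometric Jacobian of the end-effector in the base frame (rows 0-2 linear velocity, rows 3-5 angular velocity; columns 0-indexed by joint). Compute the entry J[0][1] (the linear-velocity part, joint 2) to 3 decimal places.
axis z_1 = (-0.8660,-0.5000,0.0000); lever o_n−o_1 = (0.7071,-1.2247,1.4142)
cross product → J_v[:, 1] = (-0.7071,1.2247,1.4142)
J_ω[:, 1] = z_1
entry J[0][1] = -0.7071

-0.707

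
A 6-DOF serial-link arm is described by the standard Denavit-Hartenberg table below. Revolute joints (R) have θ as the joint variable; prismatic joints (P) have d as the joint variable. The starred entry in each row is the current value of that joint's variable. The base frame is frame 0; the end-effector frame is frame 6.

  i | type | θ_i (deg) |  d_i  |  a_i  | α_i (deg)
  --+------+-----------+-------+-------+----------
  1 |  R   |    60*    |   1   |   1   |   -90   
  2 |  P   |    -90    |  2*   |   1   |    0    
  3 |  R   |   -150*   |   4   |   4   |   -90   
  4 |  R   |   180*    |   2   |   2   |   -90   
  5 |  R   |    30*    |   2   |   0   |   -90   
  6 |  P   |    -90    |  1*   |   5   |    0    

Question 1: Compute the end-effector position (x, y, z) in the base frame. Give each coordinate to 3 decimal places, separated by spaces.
-11.874 5.433 0.402

after link 1: o_1 = (0.5000, 0.8660, 1.0000)
after link 2: o_2 = (-1.2321, 1.8660, 2.0000)
after link 3: o_3 = (-5.6962, 2.1340, -1.4641)
after link 4: o_4 = (-6.0622, 1.5000, 1.2679)
after link 5: o_5 = (-7.7942, 2.5000, 1.2679)
after link 6: o_6 = (-11.8744, 5.4330, 0.4019)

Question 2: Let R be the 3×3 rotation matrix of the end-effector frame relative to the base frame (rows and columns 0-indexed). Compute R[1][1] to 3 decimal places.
0.750

End-effector y-axis (col 1 of R) = (0.4330,0.7500,0.5000)
R[1][1] = 0.7500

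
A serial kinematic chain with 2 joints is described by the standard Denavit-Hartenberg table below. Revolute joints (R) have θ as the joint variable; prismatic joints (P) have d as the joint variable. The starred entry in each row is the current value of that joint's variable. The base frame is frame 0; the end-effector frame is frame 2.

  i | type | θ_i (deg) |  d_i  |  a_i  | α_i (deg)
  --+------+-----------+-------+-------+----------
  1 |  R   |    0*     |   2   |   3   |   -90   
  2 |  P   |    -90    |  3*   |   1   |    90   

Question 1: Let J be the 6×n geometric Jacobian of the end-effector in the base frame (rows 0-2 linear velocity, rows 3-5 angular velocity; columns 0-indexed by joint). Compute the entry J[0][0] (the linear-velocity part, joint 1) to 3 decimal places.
axis z_0 = ẑ; lever o_n−o_0 = (3.0000,3.0000,3.0000)
cross product → J_v[:, 0] = (-3.0000,3.0000,0.0000)
J_ω[:, 0] = z_0
entry J[0][0] = -3.0000

-3.000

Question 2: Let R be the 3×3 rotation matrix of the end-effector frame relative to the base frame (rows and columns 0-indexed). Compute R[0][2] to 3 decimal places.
-1.000

End-effector z-axis (col 2 of R) = (-1.0000,0.0000,0.0000)
R[0][2] = -1.0000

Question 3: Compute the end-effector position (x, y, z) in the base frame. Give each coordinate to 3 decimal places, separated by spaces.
after link 1: o_1 = (3.0000, 0.0000, 2.0000)
after link 2: o_2 = (3.0000, 3.0000, 3.0000)

3.000 3.000 3.000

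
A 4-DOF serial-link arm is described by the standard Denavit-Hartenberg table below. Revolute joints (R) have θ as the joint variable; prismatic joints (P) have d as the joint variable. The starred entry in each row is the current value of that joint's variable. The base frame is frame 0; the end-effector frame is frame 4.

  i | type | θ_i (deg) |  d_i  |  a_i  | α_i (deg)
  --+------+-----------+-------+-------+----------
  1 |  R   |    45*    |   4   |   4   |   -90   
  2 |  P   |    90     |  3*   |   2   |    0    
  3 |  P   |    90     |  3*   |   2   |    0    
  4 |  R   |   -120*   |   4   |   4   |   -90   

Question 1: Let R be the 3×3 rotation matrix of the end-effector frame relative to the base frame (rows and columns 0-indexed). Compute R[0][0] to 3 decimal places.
0.354

End-effector x-axis (col 0 of R) = (0.3536,0.3536,-0.8660)
R[0][0] = 0.3536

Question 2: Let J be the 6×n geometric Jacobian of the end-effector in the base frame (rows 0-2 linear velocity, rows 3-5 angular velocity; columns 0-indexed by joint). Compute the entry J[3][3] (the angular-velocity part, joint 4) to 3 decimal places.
axis z_3 = (-0.7071,0.7071,0.0000); lever o_n−o_3 = (-1.4142,4.2426,-3.4641)
cross product → J_v[:, 3] = (-2.4495,-2.4495,-2.0000)
J_ω[:, 3] = z_3
entry J[3][3] = -0.7071

-0.707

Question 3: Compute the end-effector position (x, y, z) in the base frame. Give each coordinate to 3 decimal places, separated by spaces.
after link 1: o_1 = (2.8284, 2.8284, 4.0000)
after link 2: o_2 = (0.7071, 4.9497, 2.0000)
after link 3: o_3 = (-2.8284, 5.6569, 2.0000)
after link 4: o_4 = (-4.2426, 9.8995, -1.4641)

-4.243 9.899 -1.464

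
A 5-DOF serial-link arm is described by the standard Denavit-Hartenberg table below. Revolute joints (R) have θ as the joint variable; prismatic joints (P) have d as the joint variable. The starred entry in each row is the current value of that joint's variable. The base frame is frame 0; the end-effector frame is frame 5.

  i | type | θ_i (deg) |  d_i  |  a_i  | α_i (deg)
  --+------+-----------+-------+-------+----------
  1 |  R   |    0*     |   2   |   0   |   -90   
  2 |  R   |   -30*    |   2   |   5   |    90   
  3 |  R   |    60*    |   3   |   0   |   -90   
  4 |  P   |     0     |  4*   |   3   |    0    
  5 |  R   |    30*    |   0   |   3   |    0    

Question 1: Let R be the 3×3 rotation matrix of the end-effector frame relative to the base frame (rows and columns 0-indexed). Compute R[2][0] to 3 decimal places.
End-effector x-axis (col 0 of R) = (0.6250,0.7500,-0.2165)
R[2][0] = -0.2165

-0.217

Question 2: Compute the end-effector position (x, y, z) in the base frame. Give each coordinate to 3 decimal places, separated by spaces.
3.004 8.848 5.467

after link 1: o_1 = (0.0000, 0.0000, 2.0000)
after link 2: o_2 = (4.3301, 2.0000, 4.5000)
after link 3: o_3 = (2.8301, 2.0000, 7.0981)
after link 4: o_4 = (1.1292, 6.5981, 6.1160)
after link 5: o_5 = (3.0042, 8.8481, 5.4665)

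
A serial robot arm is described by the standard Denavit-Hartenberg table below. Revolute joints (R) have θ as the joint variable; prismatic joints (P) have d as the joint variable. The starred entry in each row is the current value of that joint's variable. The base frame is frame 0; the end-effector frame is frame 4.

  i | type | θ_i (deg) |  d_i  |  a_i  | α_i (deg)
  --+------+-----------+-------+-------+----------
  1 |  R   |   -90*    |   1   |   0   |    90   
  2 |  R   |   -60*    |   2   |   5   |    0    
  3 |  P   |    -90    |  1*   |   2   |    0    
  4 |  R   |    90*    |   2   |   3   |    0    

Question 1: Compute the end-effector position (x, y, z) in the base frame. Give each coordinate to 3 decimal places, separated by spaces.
after link 1: o_1 = (0.0000, 0.0000, 1.0000)
after link 2: o_2 = (-2.0000, -2.5000, -3.3301)
after link 3: o_3 = (-3.0000, -0.7679, -4.3301)
after link 4: o_4 = (-5.0000, -2.2679, -6.9282)

-5.000 -2.268 -6.928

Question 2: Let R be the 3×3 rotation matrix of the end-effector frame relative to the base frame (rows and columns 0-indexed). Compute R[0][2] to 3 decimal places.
End-effector z-axis (col 2 of R) = (-1.0000,-0.0000,0.0000)
R[0][2] = -1.0000

-1.000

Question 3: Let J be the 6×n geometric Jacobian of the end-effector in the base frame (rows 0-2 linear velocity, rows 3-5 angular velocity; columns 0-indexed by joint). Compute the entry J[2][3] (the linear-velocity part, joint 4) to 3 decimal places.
axis z_3 = (-1.0000,-0.0000,0.0000); lever o_n−o_3 = (-2.0000,-1.5000,-2.5981)
cross product → J_v[:, 3] = (0.0000,-2.5981,1.5000)
J_ω[:, 3] = z_3
entry J[2][3] = 1.5000

1.500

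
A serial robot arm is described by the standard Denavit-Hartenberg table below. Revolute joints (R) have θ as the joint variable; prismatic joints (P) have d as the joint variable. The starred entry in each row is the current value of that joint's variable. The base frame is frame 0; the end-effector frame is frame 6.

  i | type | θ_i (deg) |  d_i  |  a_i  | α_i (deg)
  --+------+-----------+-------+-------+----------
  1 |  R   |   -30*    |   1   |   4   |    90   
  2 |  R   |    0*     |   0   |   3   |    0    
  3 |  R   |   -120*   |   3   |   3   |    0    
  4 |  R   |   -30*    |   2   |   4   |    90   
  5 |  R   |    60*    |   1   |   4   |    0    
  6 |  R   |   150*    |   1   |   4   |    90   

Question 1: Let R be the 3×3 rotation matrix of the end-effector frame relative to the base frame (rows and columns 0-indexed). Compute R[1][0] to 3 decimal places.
0.058

End-effector x-axis (col 0 of R) = (0.8995,0.0580,0.4330)
R[1][0] = 0.0580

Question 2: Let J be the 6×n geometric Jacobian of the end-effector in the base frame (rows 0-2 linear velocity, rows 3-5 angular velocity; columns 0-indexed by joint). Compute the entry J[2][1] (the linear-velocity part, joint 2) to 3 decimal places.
-1.696

axis z_1 = (-0.5000,-0.8660,0.0000); lever o_n−o_1 = (-4.7010,-4.7500,-2.1340)
cross product → J_v[:, 1] = (1.8481,-1.0670,-1.6962)
J_ω[:, 1] = z_1
entry J[2][1] = -1.6962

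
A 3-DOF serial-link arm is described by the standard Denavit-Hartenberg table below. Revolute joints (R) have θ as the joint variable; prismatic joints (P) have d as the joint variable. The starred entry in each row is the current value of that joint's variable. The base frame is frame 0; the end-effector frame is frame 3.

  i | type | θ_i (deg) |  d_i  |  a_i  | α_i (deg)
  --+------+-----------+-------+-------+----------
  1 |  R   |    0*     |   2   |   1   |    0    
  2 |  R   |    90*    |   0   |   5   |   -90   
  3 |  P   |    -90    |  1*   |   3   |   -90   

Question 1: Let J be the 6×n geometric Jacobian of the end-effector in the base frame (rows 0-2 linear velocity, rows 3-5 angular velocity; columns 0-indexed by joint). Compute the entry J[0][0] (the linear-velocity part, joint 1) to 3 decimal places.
axis z_0 = ẑ; lever o_n−o_0 = (0.0000,5.0000,5.0000)
cross product → J_v[:, 0] = (-5.0000,0.0000,0.0000)
J_ω[:, 0] = z_0
entry J[0][0] = -5.0000

-5.000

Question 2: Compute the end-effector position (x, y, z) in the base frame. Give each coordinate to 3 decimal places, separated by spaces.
0.000 5.000 5.000

after link 1: o_1 = (1.0000, 0.0000, 2.0000)
after link 2: o_2 = (1.0000, 5.0000, 2.0000)
after link 3: o_3 = (0.0000, 5.0000, 5.0000)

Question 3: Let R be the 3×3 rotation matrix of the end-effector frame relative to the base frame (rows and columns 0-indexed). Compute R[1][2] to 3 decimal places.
End-effector z-axis (col 2 of R) = (-0.0000,1.0000,-0.0000)
R[1][2] = 1.0000

1.000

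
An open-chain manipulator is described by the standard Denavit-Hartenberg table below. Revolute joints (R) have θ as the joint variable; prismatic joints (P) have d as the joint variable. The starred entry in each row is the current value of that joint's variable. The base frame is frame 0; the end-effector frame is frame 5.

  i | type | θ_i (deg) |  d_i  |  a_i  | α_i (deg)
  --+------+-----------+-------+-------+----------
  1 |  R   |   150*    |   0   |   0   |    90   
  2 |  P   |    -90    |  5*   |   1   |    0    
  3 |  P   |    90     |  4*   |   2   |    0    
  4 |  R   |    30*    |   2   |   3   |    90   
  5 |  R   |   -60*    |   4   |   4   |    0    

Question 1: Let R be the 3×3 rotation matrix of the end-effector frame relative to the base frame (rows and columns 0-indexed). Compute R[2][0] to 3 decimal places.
End-effector x-axis (col 0 of R) = (-0.8080,-0.5335,0.2500)
R[2][0] = 0.2500

0.250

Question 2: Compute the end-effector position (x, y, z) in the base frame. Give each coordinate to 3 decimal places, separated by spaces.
-3.446 10.691 -1.964

after link 1: o_1 = (0.0000, 0.0000, 0.0000)
after link 2: o_2 = (2.5000, 4.3301, -1.0000)
after link 3: o_3 = (2.7679, 8.7942, -1.0000)
after link 4: o_4 = (1.5179, 11.8253, 0.5000)
after link 5: o_5 = (-3.4462, 10.6913, -1.9641)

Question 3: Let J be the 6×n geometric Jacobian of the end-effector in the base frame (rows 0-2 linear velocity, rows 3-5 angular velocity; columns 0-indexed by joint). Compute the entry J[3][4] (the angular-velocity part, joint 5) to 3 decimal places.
axis z_4 = (-0.4330,0.2500,-0.8660); lever o_n−o_4 = (-4.9641,-1.1340,-2.4641)
cross product → J_v[:, 4] = (-1.5981,3.2321,1.7321)
J_ω[:, 4] = z_4
entry J[3][4] = -0.4330

-0.433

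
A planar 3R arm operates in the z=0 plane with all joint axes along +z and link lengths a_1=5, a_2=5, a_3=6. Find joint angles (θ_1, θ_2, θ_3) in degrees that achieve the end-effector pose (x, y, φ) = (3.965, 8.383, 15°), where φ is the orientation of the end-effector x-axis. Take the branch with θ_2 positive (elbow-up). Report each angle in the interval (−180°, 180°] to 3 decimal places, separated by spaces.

wrist centre = target − a_3·(cos φ, sin φ) = (-1.8306, 6.8301)
cos θ_2 = (50.0010−5²−5²)/(2·5·5) = 0.0000; θ_2 = 89.9989° (elbow-up)
β = atan2(6.8301,-1.8306) = 105.0034°; ψ = atan2(5.0000,5.0001) = 44.9994°
θ_1 = β − ψ = 60.0040°
θ_3 = φ − θ_1 − θ_2 = -135.0029° (wrapped to (-180°,180°])

60.004 89.999 -135.003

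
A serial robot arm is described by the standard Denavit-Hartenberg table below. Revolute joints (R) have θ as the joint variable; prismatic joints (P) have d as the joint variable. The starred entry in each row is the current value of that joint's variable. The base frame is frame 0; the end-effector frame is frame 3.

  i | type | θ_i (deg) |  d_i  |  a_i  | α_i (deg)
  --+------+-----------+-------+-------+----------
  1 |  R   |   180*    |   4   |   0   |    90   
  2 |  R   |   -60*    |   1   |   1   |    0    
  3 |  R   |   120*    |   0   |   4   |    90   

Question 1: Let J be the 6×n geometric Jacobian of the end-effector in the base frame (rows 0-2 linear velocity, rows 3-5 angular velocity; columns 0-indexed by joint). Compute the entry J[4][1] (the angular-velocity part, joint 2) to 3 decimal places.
1.000

axis z_1 = (0.0000,1.0000,0.0000); lever o_n−o_1 = (-2.5000,1.0000,2.5981)
cross product → J_v[:, 1] = (2.5981,-0.0000,2.5000)
J_ω[:, 1] = z_1
entry J[4][1] = 1.0000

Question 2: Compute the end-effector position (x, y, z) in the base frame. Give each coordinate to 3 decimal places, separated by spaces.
after link 1: o_1 = (0.0000, 0.0000, 4.0000)
after link 2: o_2 = (-0.5000, 1.0000, 3.1340)
after link 3: o_3 = (-2.5000, 1.0000, 6.5981)

-2.500 1.000 6.598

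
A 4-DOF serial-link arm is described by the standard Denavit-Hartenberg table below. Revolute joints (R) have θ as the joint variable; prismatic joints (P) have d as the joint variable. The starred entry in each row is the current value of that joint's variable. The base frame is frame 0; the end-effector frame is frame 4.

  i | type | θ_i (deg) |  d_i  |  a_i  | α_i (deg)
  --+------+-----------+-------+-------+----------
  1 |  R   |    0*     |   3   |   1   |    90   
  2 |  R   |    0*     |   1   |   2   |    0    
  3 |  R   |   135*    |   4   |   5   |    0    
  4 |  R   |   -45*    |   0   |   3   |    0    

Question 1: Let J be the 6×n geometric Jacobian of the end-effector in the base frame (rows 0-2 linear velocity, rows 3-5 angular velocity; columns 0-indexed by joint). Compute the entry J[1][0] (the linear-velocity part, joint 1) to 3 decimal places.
-0.536

axis z_0 = ẑ; lever o_n−o_0 = (-0.5355,-5.0000,9.5355)
cross product → J_v[:, 0] = (5.0000,-0.5355,0.0000)
J_ω[:, 0] = z_0
entry J[1][0] = -0.5355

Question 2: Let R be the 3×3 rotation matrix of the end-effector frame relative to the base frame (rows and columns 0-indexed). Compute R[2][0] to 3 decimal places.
End-effector x-axis (col 0 of R) = (0.0000,0.0000,1.0000)
R[2][0] = 1.0000

1.000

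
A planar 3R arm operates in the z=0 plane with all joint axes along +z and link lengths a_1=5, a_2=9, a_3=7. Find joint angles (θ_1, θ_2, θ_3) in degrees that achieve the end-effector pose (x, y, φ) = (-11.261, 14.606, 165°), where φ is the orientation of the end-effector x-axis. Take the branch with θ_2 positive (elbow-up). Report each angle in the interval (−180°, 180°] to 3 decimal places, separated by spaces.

89.995 30.004 45.000

wrist centre = target − a_3·(cos φ, sin φ) = (-4.4995, 12.7943)
cos θ_2 = (183.9389−5²−9²)/(2·5·9) = 0.8660; θ_2 = 30.0043° (elbow-up)
β = atan2(12.7943,-4.4995) = 109.3759°; ψ = atan2(4.5006,12.7939) = 19.3806°
θ_1 = β − ψ = 89.9952°
θ_3 = φ − θ_1 − θ_2 = 45.0005° (wrapped to (-180°,180°])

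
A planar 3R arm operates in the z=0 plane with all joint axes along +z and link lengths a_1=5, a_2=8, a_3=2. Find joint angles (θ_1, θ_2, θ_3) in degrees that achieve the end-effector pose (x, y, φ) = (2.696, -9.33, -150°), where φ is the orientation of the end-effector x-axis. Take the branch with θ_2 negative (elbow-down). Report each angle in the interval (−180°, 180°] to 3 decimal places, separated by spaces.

-4.009 -90.002 -55.988

wrist centre = target − a_3·(cos φ, sin φ) = (4.4281, -8.3300)
cos θ_2 = (88.9965−5²−8²)/(2·5·8) = -0.0000; θ_2 = -90.0025° (elbow-down)
β = atan2(-8.3300,4.4281) = -62.0058°; ψ = atan2(-8.0000,4.9997) = -57.9964°
θ_1 = β − ψ = -4.0094°
θ_3 = φ − θ_1 − θ_2 = -55.9881° (wrapped to (-180°,180°])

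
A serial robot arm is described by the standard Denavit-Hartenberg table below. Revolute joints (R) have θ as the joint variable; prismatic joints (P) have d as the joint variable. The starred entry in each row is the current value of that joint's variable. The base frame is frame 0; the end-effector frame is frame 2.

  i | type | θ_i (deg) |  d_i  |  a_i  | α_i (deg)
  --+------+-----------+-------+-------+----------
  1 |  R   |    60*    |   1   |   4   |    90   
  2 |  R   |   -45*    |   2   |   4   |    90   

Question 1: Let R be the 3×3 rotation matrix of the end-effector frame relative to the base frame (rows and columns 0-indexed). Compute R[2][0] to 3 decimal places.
-0.707

End-effector x-axis (col 0 of R) = (0.3536,0.6124,-0.7071)
R[2][0] = -0.7071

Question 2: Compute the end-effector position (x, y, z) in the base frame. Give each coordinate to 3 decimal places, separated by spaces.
after link 1: o_1 = (2.0000, 3.4641, 1.0000)
after link 2: o_2 = (5.1463, 4.9136, -1.8284)

5.146 4.914 -1.828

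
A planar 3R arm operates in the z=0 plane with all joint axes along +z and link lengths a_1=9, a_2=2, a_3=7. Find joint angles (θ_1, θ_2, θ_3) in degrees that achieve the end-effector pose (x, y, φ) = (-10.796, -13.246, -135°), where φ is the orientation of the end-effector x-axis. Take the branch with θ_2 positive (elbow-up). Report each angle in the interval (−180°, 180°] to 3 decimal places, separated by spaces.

wrist centre = target − a_3·(cos φ, sin φ) = (-5.8463, -8.2963)
cos θ_2 = (103.0065−9²−2²)/(2·9·2) = 0.5002; θ_2 = 59.9881° (elbow-up)
β = atan2(-8.2963,-5.8463) = -125.1718°; ψ = atan2(1.7318,10.0004) = 9.8249°
θ_1 = β − ψ = -134.9967°
θ_3 = φ − θ_1 − θ_2 = -59.9914° (wrapped to (-180°,180°])

-134.997 59.988 -59.991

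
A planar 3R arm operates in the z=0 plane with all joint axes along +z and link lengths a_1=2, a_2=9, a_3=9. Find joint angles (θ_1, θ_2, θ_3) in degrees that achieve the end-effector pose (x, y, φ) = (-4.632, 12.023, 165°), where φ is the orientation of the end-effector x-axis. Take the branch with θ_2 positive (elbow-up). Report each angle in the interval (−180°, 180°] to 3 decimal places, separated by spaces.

wrist centre = target − a_3·(cos φ, sin φ) = (4.0613, 9.6936)
cos θ_2 = (110.4609−2²−9²)/(2·2·9) = 0.7072; θ_2 = 44.9887° (elbow-up)
β = atan2(9.6936,4.0613) = 67.2678°; ψ = atan2(6.3627,8.3652) = 37.2572°
θ_1 = β − ψ = 30.0106°
θ_3 = φ − θ_1 − θ_2 = 90.0006° (wrapped to (-180°,180°])

30.011 44.989 90.001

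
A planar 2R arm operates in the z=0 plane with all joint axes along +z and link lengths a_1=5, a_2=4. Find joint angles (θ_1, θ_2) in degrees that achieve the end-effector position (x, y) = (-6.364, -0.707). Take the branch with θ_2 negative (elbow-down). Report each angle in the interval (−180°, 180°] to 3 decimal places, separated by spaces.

-135.001 -90.000

cos θ_2 = (41.0003−5²−4²)/(2·5·4) = 0.0000; θ_2 = -89.9995° (elbow-down)
β = atan2(-0.7070,-6.3640) = -173.6608°; ψ = atan2(-4.0000,5.0000) = -38.6596°
θ_1 = β − ψ = -135.0012°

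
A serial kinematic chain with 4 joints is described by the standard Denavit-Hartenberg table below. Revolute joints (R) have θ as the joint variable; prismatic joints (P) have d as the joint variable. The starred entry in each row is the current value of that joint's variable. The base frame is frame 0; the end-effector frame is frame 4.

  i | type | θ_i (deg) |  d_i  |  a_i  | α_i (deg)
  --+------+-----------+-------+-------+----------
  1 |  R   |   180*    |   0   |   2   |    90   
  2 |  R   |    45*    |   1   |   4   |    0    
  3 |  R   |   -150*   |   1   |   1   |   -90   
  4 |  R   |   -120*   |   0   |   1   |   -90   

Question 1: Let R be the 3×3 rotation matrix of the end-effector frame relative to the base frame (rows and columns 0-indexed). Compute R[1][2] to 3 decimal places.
0.500

End-effector z-axis (col 2 of R) = (0.2241,0.5000,-0.8365)
R[1][2] = 0.5000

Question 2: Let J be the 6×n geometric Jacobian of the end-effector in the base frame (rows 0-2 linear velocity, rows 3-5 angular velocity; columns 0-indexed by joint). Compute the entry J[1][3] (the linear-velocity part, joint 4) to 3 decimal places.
axis z_3 = (-0.9659,0.0000,-0.2588); lever o_n−o_3 = (-0.1294,0.8660,0.4830)
cross product → J_v[:, 3] = (0.2241,0.5000,-0.8365)
J_ω[:, 3] = z_3
entry J[1][3] = 0.5000

0.500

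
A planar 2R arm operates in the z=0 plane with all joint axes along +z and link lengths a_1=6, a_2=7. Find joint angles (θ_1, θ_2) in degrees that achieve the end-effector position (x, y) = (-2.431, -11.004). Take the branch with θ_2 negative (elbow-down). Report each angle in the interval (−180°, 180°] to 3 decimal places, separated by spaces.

cos θ_2 = (126.9978−6²−7²)/(2·6·7) = 0.5000; θ_2 = -60.0018° (elbow-down)
β = atan2(-11.0040,-2.4310) = -102.4577°; ψ = atan2(-6.0623,9.4998) = -32.5439°
θ_1 = β − ψ = -69.9138°

-69.914 -60.002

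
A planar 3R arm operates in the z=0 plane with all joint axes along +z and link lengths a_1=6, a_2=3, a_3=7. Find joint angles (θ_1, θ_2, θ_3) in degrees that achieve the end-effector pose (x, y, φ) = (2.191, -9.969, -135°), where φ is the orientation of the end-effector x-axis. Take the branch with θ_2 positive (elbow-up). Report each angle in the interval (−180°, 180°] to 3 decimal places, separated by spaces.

-44.993 29.980 -119.987

wrist centre = target − a_3·(cos φ, sin φ) = (7.1407, -5.0193)
cos θ_2 = (76.1832−6²−3²)/(2·6·3) = 0.8662; θ_2 = 29.9801° (elbow-up)
β = atan2(-5.0193,7.1407) = -35.1035°; ψ = atan2(1.4991,8.5986) = 9.8897°
θ_1 = β − ψ = -44.9932°
θ_3 = φ − θ_1 − θ_2 = -119.9869° (wrapped to (-180°,180°])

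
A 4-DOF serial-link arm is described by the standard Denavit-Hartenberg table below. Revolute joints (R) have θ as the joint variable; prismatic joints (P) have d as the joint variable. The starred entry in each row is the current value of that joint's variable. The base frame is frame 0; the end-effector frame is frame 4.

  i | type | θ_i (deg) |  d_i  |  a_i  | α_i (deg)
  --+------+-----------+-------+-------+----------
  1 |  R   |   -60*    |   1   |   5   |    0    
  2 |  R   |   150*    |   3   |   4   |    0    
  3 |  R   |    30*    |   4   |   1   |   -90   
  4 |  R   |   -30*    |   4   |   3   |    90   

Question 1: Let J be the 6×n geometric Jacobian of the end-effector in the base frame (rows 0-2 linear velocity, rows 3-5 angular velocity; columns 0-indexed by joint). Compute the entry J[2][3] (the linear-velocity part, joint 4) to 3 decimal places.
-2.598

axis z_3 = (-0.8660,-0.5000,0.0000); lever o_n−o_3 = (-4.7631,0.2500,1.5000)
cross product → J_v[:, 3] = (-0.7500,1.2990,-2.5981)
J_ω[:, 3] = z_3
entry J[2][3] = -2.5981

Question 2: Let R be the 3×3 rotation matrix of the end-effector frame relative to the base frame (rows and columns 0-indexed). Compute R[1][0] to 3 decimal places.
End-effector x-axis (col 0 of R) = (-0.4330,0.7500,0.5000)
R[1][0] = 0.7500

0.750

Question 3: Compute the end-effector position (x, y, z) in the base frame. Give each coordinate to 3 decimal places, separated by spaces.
-2.763 0.786 9.500

after link 1: o_1 = (2.5000, -4.3301, 1.0000)
after link 2: o_2 = (2.5000, -0.3301, 4.0000)
after link 3: o_3 = (2.0000, 0.5359, 8.0000)
after link 4: o_4 = (-2.7631, 0.7859, 9.5000)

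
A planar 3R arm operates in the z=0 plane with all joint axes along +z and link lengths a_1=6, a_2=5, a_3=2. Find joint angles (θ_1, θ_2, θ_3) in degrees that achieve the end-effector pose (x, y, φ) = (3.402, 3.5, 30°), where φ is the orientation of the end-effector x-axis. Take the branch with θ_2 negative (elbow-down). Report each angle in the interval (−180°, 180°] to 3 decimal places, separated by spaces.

wrist centre = target − a_3·(cos φ, sin φ) = (1.6699, 2.5000)
cos θ_2 = (9.0387−6²−5²)/(2·6·5) = -0.8660; θ_2 = -149.9995° (elbow-down)
β = atan2(2.5000,1.6699) = 56.2579°; ψ = atan2(-2.5000,1.6699) = -56.2591°
θ_1 = β − ψ = 112.5170°
θ_3 = φ − θ_1 − θ_2 = 67.4825° (wrapped to (-180°,180°])

112.517 -150.000 67.482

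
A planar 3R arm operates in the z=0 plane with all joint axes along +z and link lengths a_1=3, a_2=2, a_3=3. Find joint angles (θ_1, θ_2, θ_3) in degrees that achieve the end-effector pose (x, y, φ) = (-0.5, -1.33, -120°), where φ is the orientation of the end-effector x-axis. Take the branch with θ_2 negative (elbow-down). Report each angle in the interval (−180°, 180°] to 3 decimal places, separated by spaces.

90.004 -149.997 -60.007

wrist centre = target − a_3·(cos φ, sin φ) = (1.0000, 1.2681)
cos θ_2 = (2.6080−3²−2²)/(2·3·2) = -0.8660; θ_2 = -149.9969° (elbow-down)
β = atan2(1.2681,1.0000) = 51.7408°; ψ = atan2(-1.0001,1.2680) = -38.2634°
θ_1 = β − ψ = 90.0042°
θ_3 = φ − θ_1 − θ_2 = -60.0073° (wrapped to (-180°,180°])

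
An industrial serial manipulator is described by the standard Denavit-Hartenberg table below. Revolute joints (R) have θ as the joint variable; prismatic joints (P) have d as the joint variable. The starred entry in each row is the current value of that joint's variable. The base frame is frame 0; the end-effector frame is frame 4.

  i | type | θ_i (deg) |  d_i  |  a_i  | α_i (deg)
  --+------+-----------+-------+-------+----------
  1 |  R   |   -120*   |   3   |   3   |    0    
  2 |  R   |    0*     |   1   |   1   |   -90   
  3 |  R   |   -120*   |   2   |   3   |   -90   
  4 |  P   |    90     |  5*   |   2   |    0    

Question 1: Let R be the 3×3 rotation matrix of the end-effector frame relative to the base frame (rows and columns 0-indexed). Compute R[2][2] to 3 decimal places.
End-effector z-axis (col 2 of R) = (-0.4330,-0.7500,0.5000)
R[2][2] = 0.5000

0.500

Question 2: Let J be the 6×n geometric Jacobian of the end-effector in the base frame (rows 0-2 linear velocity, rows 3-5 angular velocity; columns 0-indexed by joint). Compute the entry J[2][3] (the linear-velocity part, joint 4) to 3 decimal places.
prismatic axis z_3 = (-0.4330,-0.7500,0.5000)
J_v[:, 3] = z_3; J_ω[:, 3] = (0,0,0)
entry J[2][3] = 0.5000

0.500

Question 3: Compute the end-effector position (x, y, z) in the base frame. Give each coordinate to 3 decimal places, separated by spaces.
after link 1: o_1 = (-1.5000, -2.5981, 3.0000)
after link 2: o_2 = (-2.0000, -3.4641, 4.0000)
after link 3: o_3 = (0.4821, -3.1651, 6.5981)
after link 4: o_4 = (-3.4151, -5.9151, 9.0981)

-3.415 -5.915 9.098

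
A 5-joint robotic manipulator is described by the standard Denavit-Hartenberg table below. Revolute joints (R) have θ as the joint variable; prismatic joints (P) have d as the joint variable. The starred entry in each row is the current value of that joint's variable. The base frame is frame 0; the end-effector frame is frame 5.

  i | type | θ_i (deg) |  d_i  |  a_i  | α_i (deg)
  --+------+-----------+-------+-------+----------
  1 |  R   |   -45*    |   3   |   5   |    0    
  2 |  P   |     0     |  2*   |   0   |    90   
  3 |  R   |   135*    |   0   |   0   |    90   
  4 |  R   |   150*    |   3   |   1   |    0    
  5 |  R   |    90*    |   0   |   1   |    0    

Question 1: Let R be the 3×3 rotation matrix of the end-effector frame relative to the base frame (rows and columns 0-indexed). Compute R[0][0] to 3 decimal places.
End-effector x-axis (col 0 of R) = (0.8624,0.3624,-0.3536)
R[0][0] = 0.8624

0.862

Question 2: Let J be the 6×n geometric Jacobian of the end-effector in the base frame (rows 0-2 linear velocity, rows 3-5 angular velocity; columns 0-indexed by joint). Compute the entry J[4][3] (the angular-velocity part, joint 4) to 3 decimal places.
-0.500

axis z_3 = (0.5000,-0.5000,0.7071); lever o_n−o_3 = (2.4418,-1.9242,1.1554)
cross product → J_v[:, 3] = (0.7829,1.1489,0.2588)
J_ω[:, 3] = z_3
entry J[4][3] = -0.5000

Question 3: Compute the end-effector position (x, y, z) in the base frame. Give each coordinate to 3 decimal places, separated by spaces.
after link 1: o_1 = (3.5355, -3.5355, 3.0000)
after link 2: o_2 = (3.5355, -3.5355, 5.0000)
after link 3: o_3 = (3.5355, -3.5355, 5.0000)
after link 4: o_4 = (5.1150, -5.8221, 6.5089)
after link 5: o_5 = (5.9774, -5.4597, 6.1554)

5.977 -5.460 6.155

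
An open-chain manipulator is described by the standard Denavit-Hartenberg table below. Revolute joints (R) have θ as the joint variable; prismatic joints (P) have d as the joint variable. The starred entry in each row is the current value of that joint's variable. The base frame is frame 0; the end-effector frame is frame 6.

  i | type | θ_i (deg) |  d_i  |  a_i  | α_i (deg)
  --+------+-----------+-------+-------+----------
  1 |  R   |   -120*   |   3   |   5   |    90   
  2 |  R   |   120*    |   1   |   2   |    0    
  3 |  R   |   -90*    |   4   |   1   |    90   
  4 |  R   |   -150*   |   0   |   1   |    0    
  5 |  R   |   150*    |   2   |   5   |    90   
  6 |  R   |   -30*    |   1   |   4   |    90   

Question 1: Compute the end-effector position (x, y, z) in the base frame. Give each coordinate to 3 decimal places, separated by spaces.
after link 1: o_1 = (-2.5000, -4.3301, 3.0000)
after link 2: o_2 = (-2.8660, -2.9641, 4.7321)
after link 3: o_3 = (-6.7631, -1.7141, 5.2321)
after link 4: o_4 = (-5.9551, -1.3146, 4.7990)
after link 5: o_5 = (-8.6202, -5.9306, 5.5670)
after link 6: o_6 = (-8.7542, -8.1627, 9.0311)

-8.754 -8.163 9.031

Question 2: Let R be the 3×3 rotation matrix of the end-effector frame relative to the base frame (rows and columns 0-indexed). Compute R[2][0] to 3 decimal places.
End-effector x-axis (col 0 of R) = (-0.2500,-0.4330,0.8660)
R[2][0] = 0.8660

0.866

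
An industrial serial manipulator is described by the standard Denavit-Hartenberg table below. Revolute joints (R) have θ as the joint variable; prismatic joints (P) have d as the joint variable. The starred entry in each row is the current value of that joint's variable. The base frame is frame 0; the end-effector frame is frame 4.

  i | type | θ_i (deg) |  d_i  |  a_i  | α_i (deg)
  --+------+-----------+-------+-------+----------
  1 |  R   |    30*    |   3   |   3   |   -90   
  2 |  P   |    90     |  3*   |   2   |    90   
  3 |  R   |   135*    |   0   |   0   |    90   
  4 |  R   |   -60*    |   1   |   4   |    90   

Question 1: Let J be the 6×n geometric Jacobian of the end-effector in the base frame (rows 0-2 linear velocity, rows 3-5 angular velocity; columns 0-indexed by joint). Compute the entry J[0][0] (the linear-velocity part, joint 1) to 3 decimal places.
axis z_0 = ẑ; lever o_n−o_0 = (-2.9626,4.2031,1.7071)
cross product → J_v[:, 0] = (-4.2031,-2.9626,0.0000)
J_ω[:, 0] = z_0
entry J[0][0] = -4.2031

-4.203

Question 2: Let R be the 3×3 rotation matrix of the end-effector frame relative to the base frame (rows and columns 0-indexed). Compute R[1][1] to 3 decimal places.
End-effector y-axis (col 1 of R) = (-0.3536,0.6124,-0.7071)
R[1][1] = 0.6124

0.612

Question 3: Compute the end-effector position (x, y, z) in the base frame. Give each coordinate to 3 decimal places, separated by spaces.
-2.963 4.203 1.707

after link 1: o_1 = (2.5981, 1.5000, 3.0000)
after link 2: o_2 = (1.0981, 4.0981, 1.0000)
after link 3: o_3 = (1.0981, 4.0981, 1.0000)
after link 4: o_4 = (-2.9626, 4.2031, 1.7071)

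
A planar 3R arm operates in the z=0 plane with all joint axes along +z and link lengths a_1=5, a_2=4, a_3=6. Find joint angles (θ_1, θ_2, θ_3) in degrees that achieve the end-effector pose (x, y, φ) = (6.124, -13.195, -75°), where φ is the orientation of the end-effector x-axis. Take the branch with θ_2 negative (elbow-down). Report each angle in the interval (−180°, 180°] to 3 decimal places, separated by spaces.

wrist centre = target − a_3·(cos φ, sin φ) = (4.5711, -7.3994)
cos θ_2 = (75.6466−5²−4²)/(2·5·4) = 0.8662; θ_2 = -29.9840° (elbow-down)
β = atan2(-7.3994,4.5711) = -58.2939°; ψ = atan2(-1.9990,8.4647) = -13.2876°
θ_1 = β − ψ = -45.0062°
θ_3 = φ − θ_1 − θ_2 = -0.0098° (wrapped to (-180°,180°])

-45.006 -29.984 -0.010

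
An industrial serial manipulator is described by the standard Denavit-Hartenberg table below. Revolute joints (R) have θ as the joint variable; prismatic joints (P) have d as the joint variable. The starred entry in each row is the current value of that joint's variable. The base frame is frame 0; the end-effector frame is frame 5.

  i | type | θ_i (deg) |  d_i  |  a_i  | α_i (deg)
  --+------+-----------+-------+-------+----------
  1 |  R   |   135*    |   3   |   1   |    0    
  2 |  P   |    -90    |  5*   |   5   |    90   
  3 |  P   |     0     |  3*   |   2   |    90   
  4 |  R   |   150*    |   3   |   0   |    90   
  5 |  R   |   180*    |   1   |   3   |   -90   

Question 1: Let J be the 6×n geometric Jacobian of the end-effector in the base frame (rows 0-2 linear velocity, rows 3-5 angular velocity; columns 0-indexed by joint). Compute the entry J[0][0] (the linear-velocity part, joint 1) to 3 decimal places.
axis z_0 = ẑ; lever o_n−o_0 = (8.1063,6.1745,5.0000)
cross product → J_v[:, 0] = (-6.1745,8.1063,0.0000)
J_ω[:, 0] = z_0
entry J[0][0] = -6.1745

-6.174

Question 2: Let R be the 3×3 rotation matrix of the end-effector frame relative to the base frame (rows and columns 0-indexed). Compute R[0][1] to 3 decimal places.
-0.966

End-effector y-axis (col 1 of R) = (-0.9659,0.2588,0.0000)
R[0][1] = -0.9659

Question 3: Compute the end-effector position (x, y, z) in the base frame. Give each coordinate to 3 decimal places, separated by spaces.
8.106 6.174 5.000

after link 1: o_1 = (-0.7071, 0.7071, 3.0000)
after link 2: o_2 = (2.8284, 4.2426, 8.0000)
after link 3: o_3 = (6.3640, 3.5355, 8.0000)
after link 4: o_4 = (6.3640, 3.5355, 5.0000)
after link 5: o_5 = (8.1063, 6.1745, 5.0000)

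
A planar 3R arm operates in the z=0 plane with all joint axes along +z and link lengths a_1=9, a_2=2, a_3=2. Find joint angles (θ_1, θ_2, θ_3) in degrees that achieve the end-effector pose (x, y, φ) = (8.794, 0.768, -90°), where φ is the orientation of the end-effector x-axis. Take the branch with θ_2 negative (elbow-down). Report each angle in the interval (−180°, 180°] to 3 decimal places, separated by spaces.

wrist centre = target − a_3·(cos φ, sin φ) = (8.7940, 2.7680)
cos θ_2 = (84.9963−9²−2²)/(2·9·2) = -0.0001; θ_2 = -90.0060° (elbow-down)
β = atan2(2.7680,8.7940) = 17.4719°; ψ = atan2(-2.0000,8.9998) = -12.5291°
θ_1 = β − ψ = 30.0010°
θ_3 = φ − θ_1 − θ_2 = -29.9951° (wrapped to (-180°,180°])

30.001 -90.006 -29.995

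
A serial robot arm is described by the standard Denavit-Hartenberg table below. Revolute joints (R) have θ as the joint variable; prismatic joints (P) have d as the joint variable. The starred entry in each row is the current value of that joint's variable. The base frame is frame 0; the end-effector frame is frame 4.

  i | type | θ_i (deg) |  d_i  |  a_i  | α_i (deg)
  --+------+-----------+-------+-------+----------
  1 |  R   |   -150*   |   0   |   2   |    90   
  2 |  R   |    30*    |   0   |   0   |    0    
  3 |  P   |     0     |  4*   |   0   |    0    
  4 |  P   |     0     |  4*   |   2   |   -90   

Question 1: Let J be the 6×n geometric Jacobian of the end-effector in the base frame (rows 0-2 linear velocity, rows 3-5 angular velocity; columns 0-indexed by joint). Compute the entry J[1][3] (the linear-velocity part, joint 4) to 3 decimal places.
prismatic axis z_3 = (-0.5000,0.8660,0.0000)
J_v[:, 3] = z_3; J_ω[:, 3] = (0,0,0)
entry J[1][3] = 0.8660

0.866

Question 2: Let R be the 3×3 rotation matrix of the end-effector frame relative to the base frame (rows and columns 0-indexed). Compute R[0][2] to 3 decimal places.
0.433

End-effector z-axis (col 2 of R) = (0.4330,0.2500,0.8660)
R[0][2] = 0.4330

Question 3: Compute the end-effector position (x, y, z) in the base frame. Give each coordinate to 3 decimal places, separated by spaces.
-7.232 5.062 1.000

after link 1: o_1 = (-1.7321, -1.0000, 0.0000)
after link 2: o_2 = (-1.7321, -1.0000, 0.0000)
after link 3: o_3 = (-3.7321, 2.4641, 0.0000)
after link 4: o_4 = (-7.2321, 5.0622, 1.0000)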